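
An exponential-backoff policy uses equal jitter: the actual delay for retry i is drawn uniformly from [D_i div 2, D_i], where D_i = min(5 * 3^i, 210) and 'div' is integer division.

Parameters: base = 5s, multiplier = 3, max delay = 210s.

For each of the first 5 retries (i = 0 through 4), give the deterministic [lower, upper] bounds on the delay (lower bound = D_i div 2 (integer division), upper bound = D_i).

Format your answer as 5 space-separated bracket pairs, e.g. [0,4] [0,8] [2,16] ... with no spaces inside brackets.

Computing bounds per retry:
  i=0: D_i=min(5*3^0,210)=5, bounds=[2,5]
  i=1: D_i=min(5*3^1,210)=15, bounds=[7,15]
  i=2: D_i=min(5*3^2,210)=45, bounds=[22,45]
  i=3: D_i=min(5*3^3,210)=135, bounds=[67,135]
  i=4: D_i=min(5*3^4,210)=210, bounds=[105,210]

Answer: [2,5] [7,15] [22,45] [67,135] [105,210]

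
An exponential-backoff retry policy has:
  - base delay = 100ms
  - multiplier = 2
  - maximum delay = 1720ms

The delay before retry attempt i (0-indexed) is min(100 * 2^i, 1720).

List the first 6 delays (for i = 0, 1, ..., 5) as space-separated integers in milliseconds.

Answer: 100 200 400 800 1600 1720

Derivation:
Computing each delay:
  i=0: min(100*2^0, 1720) = 100
  i=1: min(100*2^1, 1720) = 200
  i=2: min(100*2^2, 1720) = 400
  i=3: min(100*2^3, 1720) = 800
  i=4: min(100*2^4, 1720) = 1600
  i=5: min(100*2^5, 1720) = 1720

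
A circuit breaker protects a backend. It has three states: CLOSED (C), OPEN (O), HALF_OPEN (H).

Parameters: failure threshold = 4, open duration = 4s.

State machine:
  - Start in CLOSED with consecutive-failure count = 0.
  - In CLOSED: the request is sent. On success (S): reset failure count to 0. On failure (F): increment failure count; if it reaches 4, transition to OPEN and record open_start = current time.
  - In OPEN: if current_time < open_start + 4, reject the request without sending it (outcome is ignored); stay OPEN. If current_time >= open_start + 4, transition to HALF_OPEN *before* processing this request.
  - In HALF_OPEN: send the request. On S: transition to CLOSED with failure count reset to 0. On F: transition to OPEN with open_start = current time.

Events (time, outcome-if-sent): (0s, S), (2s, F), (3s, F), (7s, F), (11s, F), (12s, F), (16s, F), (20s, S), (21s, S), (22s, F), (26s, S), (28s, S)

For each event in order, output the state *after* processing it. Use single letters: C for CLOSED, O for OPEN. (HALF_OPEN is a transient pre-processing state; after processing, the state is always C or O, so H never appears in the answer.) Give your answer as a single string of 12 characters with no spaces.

State after each event:
  event#1 t=0s outcome=S: state=CLOSED
  event#2 t=2s outcome=F: state=CLOSED
  event#3 t=3s outcome=F: state=CLOSED
  event#4 t=7s outcome=F: state=CLOSED
  event#5 t=11s outcome=F: state=OPEN
  event#6 t=12s outcome=F: state=OPEN
  event#7 t=16s outcome=F: state=OPEN
  event#8 t=20s outcome=S: state=CLOSED
  event#9 t=21s outcome=S: state=CLOSED
  event#10 t=22s outcome=F: state=CLOSED
  event#11 t=26s outcome=S: state=CLOSED
  event#12 t=28s outcome=S: state=CLOSED

Answer: CCCCOOOCCCCC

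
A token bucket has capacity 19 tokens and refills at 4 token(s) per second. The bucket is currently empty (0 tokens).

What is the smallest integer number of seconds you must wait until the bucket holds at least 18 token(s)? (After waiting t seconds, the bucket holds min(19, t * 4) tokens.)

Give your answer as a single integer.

Need t * 4 >= 18, so t >= 18/4.
Smallest integer t = ceil(18/4) = 5.

Answer: 5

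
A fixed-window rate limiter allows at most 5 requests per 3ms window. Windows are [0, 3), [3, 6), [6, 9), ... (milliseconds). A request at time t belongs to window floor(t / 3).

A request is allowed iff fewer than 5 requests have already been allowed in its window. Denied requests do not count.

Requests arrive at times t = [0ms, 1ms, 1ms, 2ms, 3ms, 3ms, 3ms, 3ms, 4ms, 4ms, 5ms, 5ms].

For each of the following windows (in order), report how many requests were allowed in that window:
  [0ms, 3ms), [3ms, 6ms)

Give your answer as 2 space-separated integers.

Processing requests:
  req#1 t=0ms (window 0): ALLOW
  req#2 t=1ms (window 0): ALLOW
  req#3 t=1ms (window 0): ALLOW
  req#4 t=2ms (window 0): ALLOW
  req#5 t=3ms (window 1): ALLOW
  req#6 t=3ms (window 1): ALLOW
  req#7 t=3ms (window 1): ALLOW
  req#8 t=3ms (window 1): ALLOW
  req#9 t=4ms (window 1): ALLOW
  req#10 t=4ms (window 1): DENY
  req#11 t=5ms (window 1): DENY
  req#12 t=5ms (window 1): DENY

Allowed counts by window: 4 5

Answer: 4 5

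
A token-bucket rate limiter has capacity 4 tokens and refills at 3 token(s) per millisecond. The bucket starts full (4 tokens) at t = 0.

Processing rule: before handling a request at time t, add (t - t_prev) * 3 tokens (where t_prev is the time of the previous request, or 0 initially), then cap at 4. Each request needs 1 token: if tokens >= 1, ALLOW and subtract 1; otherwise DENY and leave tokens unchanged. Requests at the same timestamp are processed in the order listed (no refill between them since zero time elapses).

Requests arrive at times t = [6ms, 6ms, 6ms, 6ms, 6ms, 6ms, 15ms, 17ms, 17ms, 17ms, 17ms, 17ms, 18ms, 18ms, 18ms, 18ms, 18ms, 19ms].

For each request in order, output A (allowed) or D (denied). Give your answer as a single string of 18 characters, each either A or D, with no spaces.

Simulating step by step:
  req#1 t=6ms: ALLOW
  req#2 t=6ms: ALLOW
  req#3 t=6ms: ALLOW
  req#4 t=6ms: ALLOW
  req#5 t=6ms: DENY
  req#6 t=6ms: DENY
  req#7 t=15ms: ALLOW
  req#8 t=17ms: ALLOW
  req#9 t=17ms: ALLOW
  req#10 t=17ms: ALLOW
  req#11 t=17ms: ALLOW
  req#12 t=17ms: DENY
  req#13 t=18ms: ALLOW
  req#14 t=18ms: ALLOW
  req#15 t=18ms: ALLOW
  req#16 t=18ms: DENY
  req#17 t=18ms: DENY
  req#18 t=19ms: ALLOW

Answer: AAAADDAAAAADAAADDA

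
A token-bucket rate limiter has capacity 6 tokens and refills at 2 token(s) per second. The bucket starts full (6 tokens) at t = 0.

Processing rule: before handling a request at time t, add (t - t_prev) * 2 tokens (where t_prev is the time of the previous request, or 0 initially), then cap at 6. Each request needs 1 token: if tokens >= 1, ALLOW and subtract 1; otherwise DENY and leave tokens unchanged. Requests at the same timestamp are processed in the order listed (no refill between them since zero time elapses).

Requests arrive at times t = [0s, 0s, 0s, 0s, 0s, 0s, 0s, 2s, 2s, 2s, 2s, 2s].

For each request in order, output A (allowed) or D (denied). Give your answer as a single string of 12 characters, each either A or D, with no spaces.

Answer: AAAAAADAAAAD

Derivation:
Simulating step by step:
  req#1 t=0s: ALLOW
  req#2 t=0s: ALLOW
  req#3 t=0s: ALLOW
  req#4 t=0s: ALLOW
  req#5 t=0s: ALLOW
  req#6 t=0s: ALLOW
  req#7 t=0s: DENY
  req#8 t=2s: ALLOW
  req#9 t=2s: ALLOW
  req#10 t=2s: ALLOW
  req#11 t=2s: ALLOW
  req#12 t=2s: DENY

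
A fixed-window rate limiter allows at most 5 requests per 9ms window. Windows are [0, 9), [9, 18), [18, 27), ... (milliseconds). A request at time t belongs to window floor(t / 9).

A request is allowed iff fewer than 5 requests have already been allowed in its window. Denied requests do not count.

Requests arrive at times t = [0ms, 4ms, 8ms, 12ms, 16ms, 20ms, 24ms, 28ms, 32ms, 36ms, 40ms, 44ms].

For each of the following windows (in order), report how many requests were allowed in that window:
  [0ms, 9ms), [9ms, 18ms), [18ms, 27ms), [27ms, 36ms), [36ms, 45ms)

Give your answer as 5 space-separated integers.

Processing requests:
  req#1 t=0ms (window 0): ALLOW
  req#2 t=4ms (window 0): ALLOW
  req#3 t=8ms (window 0): ALLOW
  req#4 t=12ms (window 1): ALLOW
  req#5 t=16ms (window 1): ALLOW
  req#6 t=20ms (window 2): ALLOW
  req#7 t=24ms (window 2): ALLOW
  req#8 t=28ms (window 3): ALLOW
  req#9 t=32ms (window 3): ALLOW
  req#10 t=36ms (window 4): ALLOW
  req#11 t=40ms (window 4): ALLOW
  req#12 t=44ms (window 4): ALLOW

Allowed counts by window: 3 2 2 2 3

Answer: 3 2 2 2 3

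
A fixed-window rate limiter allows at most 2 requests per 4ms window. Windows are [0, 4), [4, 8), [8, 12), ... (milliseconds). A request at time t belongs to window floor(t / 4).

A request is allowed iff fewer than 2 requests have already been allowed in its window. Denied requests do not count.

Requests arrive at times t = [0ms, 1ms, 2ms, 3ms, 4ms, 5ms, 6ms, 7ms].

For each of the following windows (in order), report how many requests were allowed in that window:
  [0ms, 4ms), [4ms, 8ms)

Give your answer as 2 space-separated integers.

Answer: 2 2

Derivation:
Processing requests:
  req#1 t=0ms (window 0): ALLOW
  req#2 t=1ms (window 0): ALLOW
  req#3 t=2ms (window 0): DENY
  req#4 t=3ms (window 0): DENY
  req#5 t=4ms (window 1): ALLOW
  req#6 t=5ms (window 1): ALLOW
  req#7 t=6ms (window 1): DENY
  req#8 t=7ms (window 1): DENY

Allowed counts by window: 2 2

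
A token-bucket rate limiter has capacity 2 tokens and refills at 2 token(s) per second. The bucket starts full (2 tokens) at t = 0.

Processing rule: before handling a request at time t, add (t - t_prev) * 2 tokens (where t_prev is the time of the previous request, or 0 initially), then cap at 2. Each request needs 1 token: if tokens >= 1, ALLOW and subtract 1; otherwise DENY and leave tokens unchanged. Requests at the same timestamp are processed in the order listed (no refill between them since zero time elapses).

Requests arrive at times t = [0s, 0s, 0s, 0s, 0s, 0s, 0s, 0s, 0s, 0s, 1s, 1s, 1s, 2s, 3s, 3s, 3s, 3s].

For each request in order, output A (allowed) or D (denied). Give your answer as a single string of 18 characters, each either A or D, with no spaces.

Simulating step by step:
  req#1 t=0s: ALLOW
  req#2 t=0s: ALLOW
  req#3 t=0s: DENY
  req#4 t=0s: DENY
  req#5 t=0s: DENY
  req#6 t=0s: DENY
  req#7 t=0s: DENY
  req#8 t=0s: DENY
  req#9 t=0s: DENY
  req#10 t=0s: DENY
  req#11 t=1s: ALLOW
  req#12 t=1s: ALLOW
  req#13 t=1s: DENY
  req#14 t=2s: ALLOW
  req#15 t=3s: ALLOW
  req#16 t=3s: ALLOW
  req#17 t=3s: DENY
  req#18 t=3s: DENY

Answer: AADDDDDDDDAADAAADD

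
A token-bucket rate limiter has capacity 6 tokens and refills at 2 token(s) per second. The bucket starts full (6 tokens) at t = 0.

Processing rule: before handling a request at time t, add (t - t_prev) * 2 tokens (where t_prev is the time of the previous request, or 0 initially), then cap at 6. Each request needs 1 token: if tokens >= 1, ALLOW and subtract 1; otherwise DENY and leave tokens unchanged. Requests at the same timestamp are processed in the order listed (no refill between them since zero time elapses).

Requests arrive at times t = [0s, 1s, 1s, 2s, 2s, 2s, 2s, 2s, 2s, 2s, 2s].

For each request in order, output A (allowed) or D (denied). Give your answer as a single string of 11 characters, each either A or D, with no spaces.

Simulating step by step:
  req#1 t=0s: ALLOW
  req#2 t=1s: ALLOW
  req#3 t=1s: ALLOW
  req#4 t=2s: ALLOW
  req#5 t=2s: ALLOW
  req#6 t=2s: ALLOW
  req#7 t=2s: ALLOW
  req#8 t=2s: ALLOW
  req#9 t=2s: ALLOW
  req#10 t=2s: DENY
  req#11 t=2s: DENY

Answer: AAAAAAAAADD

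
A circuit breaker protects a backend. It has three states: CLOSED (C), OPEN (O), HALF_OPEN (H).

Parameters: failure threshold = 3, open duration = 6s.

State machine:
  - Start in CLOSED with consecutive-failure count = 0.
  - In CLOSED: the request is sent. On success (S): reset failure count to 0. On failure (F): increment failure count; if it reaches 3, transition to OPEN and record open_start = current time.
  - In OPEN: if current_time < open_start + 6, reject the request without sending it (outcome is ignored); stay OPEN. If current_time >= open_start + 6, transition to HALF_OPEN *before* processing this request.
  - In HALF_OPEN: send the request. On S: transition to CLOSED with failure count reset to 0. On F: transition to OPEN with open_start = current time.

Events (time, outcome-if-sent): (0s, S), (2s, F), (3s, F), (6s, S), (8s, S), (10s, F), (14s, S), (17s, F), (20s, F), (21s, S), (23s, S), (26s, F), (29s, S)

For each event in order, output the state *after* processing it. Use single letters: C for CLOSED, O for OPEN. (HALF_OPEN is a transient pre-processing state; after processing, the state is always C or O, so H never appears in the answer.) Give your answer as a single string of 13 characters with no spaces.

Answer: CCCCCCCCCCCCC

Derivation:
State after each event:
  event#1 t=0s outcome=S: state=CLOSED
  event#2 t=2s outcome=F: state=CLOSED
  event#3 t=3s outcome=F: state=CLOSED
  event#4 t=6s outcome=S: state=CLOSED
  event#5 t=8s outcome=S: state=CLOSED
  event#6 t=10s outcome=F: state=CLOSED
  event#7 t=14s outcome=S: state=CLOSED
  event#8 t=17s outcome=F: state=CLOSED
  event#9 t=20s outcome=F: state=CLOSED
  event#10 t=21s outcome=S: state=CLOSED
  event#11 t=23s outcome=S: state=CLOSED
  event#12 t=26s outcome=F: state=CLOSED
  event#13 t=29s outcome=S: state=CLOSED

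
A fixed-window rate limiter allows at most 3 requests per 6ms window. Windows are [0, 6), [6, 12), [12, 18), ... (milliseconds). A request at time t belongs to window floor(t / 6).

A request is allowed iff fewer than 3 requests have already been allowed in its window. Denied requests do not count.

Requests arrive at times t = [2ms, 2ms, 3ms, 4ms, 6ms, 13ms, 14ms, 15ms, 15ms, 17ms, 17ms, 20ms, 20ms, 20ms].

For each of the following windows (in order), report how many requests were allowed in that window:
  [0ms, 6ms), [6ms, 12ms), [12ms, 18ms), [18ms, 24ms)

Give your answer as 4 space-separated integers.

Processing requests:
  req#1 t=2ms (window 0): ALLOW
  req#2 t=2ms (window 0): ALLOW
  req#3 t=3ms (window 0): ALLOW
  req#4 t=4ms (window 0): DENY
  req#5 t=6ms (window 1): ALLOW
  req#6 t=13ms (window 2): ALLOW
  req#7 t=14ms (window 2): ALLOW
  req#8 t=15ms (window 2): ALLOW
  req#9 t=15ms (window 2): DENY
  req#10 t=17ms (window 2): DENY
  req#11 t=17ms (window 2): DENY
  req#12 t=20ms (window 3): ALLOW
  req#13 t=20ms (window 3): ALLOW
  req#14 t=20ms (window 3): ALLOW

Allowed counts by window: 3 1 3 3

Answer: 3 1 3 3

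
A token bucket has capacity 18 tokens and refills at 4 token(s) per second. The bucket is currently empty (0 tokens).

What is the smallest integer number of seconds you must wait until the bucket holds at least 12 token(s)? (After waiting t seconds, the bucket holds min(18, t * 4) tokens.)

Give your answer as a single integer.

Answer: 3

Derivation:
Need t * 4 >= 12, so t >= 12/4.
Smallest integer t = ceil(12/4) = 3.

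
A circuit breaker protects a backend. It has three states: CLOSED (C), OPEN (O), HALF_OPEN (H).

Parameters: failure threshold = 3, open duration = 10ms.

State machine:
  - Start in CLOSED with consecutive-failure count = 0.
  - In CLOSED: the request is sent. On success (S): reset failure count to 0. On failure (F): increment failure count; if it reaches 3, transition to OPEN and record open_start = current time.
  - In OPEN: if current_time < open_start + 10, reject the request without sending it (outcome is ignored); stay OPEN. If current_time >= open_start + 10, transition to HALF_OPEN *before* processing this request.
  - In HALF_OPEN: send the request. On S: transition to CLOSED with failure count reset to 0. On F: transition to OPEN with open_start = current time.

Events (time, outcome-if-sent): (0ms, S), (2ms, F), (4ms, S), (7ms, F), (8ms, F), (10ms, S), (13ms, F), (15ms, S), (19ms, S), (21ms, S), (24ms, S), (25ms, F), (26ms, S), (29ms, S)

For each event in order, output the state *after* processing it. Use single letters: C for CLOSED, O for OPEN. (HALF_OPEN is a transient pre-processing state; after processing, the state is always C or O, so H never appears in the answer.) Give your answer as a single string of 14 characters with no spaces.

Answer: CCCCCCCCCCCCCC

Derivation:
State after each event:
  event#1 t=0ms outcome=S: state=CLOSED
  event#2 t=2ms outcome=F: state=CLOSED
  event#3 t=4ms outcome=S: state=CLOSED
  event#4 t=7ms outcome=F: state=CLOSED
  event#5 t=8ms outcome=F: state=CLOSED
  event#6 t=10ms outcome=S: state=CLOSED
  event#7 t=13ms outcome=F: state=CLOSED
  event#8 t=15ms outcome=S: state=CLOSED
  event#9 t=19ms outcome=S: state=CLOSED
  event#10 t=21ms outcome=S: state=CLOSED
  event#11 t=24ms outcome=S: state=CLOSED
  event#12 t=25ms outcome=F: state=CLOSED
  event#13 t=26ms outcome=S: state=CLOSED
  event#14 t=29ms outcome=S: state=CLOSED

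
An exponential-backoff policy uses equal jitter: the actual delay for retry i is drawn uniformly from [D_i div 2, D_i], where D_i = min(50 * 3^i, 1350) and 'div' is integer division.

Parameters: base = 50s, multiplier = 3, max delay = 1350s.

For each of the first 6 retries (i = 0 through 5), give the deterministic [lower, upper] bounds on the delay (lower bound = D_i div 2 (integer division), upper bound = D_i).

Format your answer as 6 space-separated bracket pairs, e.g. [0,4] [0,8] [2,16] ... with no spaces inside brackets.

Computing bounds per retry:
  i=0: D_i=min(50*3^0,1350)=50, bounds=[25,50]
  i=1: D_i=min(50*3^1,1350)=150, bounds=[75,150]
  i=2: D_i=min(50*3^2,1350)=450, bounds=[225,450]
  i=3: D_i=min(50*3^3,1350)=1350, bounds=[675,1350]
  i=4: D_i=min(50*3^4,1350)=1350, bounds=[675,1350]
  i=5: D_i=min(50*3^5,1350)=1350, bounds=[675,1350]

Answer: [25,50] [75,150] [225,450] [675,1350] [675,1350] [675,1350]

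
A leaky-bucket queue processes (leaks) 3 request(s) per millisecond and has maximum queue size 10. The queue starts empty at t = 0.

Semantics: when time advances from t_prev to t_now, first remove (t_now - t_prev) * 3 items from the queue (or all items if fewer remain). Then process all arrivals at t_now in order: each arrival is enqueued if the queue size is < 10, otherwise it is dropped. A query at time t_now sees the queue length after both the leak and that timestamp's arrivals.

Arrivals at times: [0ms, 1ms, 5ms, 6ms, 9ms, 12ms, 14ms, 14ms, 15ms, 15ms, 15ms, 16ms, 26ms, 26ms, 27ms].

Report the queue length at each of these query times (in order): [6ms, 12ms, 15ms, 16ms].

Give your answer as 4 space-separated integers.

Queue lengths at query times:
  query t=6ms: backlog = 1
  query t=12ms: backlog = 1
  query t=15ms: backlog = 3
  query t=16ms: backlog = 1

Answer: 1 1 3 1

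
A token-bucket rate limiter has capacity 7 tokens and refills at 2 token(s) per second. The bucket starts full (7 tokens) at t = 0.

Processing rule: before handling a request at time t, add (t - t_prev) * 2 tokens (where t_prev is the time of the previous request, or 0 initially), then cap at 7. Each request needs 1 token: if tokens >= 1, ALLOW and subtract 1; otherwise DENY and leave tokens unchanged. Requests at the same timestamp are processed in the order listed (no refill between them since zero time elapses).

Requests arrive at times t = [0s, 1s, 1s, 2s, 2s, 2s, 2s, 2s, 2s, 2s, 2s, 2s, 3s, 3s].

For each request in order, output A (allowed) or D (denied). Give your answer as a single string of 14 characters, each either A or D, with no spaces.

Simulating step by step:
  req#1 t=0s: ALLOW
  req#2 t=1s: ALLOW
  req#3 t=1s: ALLOW
  req#4 t=2s: ALLOW
  req#5 t=2s: ALLOW
  req#6 t=2s: ALLOW
  req#7 t=2s: ALLOW
  req#8 t=2s: ALLOW
  req#9 t=2s: ALLOW
  req#10 t=2s: ALLOW
  req#11 t=2s: DENY
  req#12 t=2s: DENY
  req#13 t=3s: ALLOW
  req#14 t=3s: ALLOW

Answer: AAAAAAAAAADDAA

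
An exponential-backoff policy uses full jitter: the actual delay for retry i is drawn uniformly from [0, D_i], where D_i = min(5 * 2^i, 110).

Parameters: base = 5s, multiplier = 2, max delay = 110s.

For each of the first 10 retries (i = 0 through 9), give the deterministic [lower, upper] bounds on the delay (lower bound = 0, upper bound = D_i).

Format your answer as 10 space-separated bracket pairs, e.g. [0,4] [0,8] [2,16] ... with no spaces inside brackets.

Answer: [0,5] [0,10] [0,20] [0,40] [0,80] [0,110] [0,110] [0,110] [0,110] [0,110]

Derivation:
Computing bounds per retry:
  i=0: D_i=min(5*2^0,110)=5, bounds=[0,5]
  i=1: D_i=min(5*2^1,110)=10, bounds=[0,10]
  i=2: D_i=min(5*2^2,110)=20, bounds=[0,20]
  i=3: D_i=min(5*2^3,110)=40, bounds=[0,40]
  i=4: D_i=min(5*2^4,110)=80, bounds=[0,80]
  i=5: D_i=min(5*2^5,110)=110, bounds=[0,110]
  i=6: D_i=min(5*2^6,110)=110, bounds=[0,110]
  i=7: D_i=min(5*2^7,110)=110, bounds=[0,110]
  i=8: D_i=min(5*2^8,110)=110, bounds=[0,110]
  i=9: D_i=min(5*2^9,110)=110, bounds=[0,110]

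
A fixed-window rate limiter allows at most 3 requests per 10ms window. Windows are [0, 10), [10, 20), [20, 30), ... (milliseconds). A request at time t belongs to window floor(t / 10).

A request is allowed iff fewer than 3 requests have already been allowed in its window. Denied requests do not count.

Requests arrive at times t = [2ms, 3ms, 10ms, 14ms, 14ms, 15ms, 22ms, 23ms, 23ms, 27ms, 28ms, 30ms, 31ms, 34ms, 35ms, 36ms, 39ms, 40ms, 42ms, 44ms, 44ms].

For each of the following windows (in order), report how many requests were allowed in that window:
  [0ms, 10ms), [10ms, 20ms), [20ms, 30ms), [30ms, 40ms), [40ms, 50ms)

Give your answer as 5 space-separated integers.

Answer: 2 3 3 3 3

Derivation:
Processing requests:
  req#1 t=2ms (window 0): ALLOW
  req#2 t=3ms (window 0): ALLOW
  req#3 t=10ms (window 1): ALLOW
  req#4 t=14ms (window 1): ALLOW
  req#5 t=14ms (window 1): ALLOW
  req#6 t=15ms (window 1): DENY
  req#7 t=22ms (window 2): ALLOW
  req#8 t=23ms (window 2): ALLOW
  req#9 t=23ms (window 2): ALLOW
  req#10 t=27ms (window 2): DENY
  req#11 t=28ms (window 2): DENY
  req#12 t=30ms (window 3): ALLOW
  req#13 t=31ms (window 3): ALLOW
  req#14 t=34ms (window 3): ALLOW
  req#15 t=35ms (window 3): DENY
  req#16 t=36ms (window 3): DENY
  req#17 t=39ms (window 3): DENY
  req#18 t=40ms (window 4): ALLOW
  req#19 t=42ms (window 4): ALLOW
  req#20 t=44ms (window 4): ALLOW
  req#21 t=44ms (window 4): DENY

Allowed counts by window: 2 3 3 3 3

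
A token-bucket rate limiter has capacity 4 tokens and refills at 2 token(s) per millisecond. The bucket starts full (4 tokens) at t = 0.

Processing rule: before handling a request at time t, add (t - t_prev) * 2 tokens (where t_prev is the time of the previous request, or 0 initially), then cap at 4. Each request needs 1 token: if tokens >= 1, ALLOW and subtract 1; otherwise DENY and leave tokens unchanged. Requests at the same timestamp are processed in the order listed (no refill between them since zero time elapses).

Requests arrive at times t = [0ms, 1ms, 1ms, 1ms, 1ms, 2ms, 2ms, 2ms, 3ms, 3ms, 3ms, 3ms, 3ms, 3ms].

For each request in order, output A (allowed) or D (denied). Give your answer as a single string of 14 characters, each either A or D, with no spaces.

Simulating step by step:
  req#1 t=0ms: ALLOW
  req#2 t=1ms: ALLOW
  req#3 t=1ms: ALLOW
  req#4 t=1ms: ALLOW
  req#5 t=1ms: ALLOW
  req#6 t=2ms: ALLOW
  req#7 t=2ms: ALLOW
  req#8 t=2ms: DENY
  req#9 t=3ms: ALLOW
  req#10 t=3ms: ALLOW
  req#11 t=3ms: DENY
  req#12 t=3ms: DENY
  req#13 t=3ms: DENY
  req#14 t=3ms: DENY

Answer: AAAAAAADAADDDD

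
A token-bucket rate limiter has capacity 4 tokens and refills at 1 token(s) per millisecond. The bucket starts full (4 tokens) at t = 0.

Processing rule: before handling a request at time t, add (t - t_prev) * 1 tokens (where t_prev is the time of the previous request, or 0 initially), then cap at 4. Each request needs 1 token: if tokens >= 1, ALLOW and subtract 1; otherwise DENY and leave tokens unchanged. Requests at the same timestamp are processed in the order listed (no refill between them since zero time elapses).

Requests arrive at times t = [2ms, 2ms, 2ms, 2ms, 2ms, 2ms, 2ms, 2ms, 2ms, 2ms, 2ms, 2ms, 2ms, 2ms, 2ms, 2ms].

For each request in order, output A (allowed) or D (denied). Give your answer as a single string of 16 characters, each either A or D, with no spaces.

Simulating step by step:
  req#1 t=2ms: ALLOW
  req#2 t=2ms: ALLOW
  req#3 t=2ms: ALLOW
  req#4 t=2ms: ALLOW
  req#5 t=2ms: DENY
  req#6 t=2ms: DENY
  req#7 t=2ms: DENY
  req#8 t=2ms: DENY
  req#9 t=2ms: DENY
  req#10 t=2ms: DENY
  req#11 t=2ms: DENY
  req#12 t=2ms: DENY
  req#13 t=2ms: DENY
  req#14 t=2ms: DENY
  req#15 t=2ms: DENY
  req#16 t=2ms: DENY

Answer: AAAADDDDDDDDDDDD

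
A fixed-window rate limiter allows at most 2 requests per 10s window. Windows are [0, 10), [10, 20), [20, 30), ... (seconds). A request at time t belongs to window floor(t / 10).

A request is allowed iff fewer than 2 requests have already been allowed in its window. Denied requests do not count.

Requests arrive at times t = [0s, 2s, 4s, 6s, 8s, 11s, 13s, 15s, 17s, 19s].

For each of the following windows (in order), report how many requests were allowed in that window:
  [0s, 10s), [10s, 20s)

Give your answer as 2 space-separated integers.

Processing requests:
  req#1 t=0s (window 0): ALLOW
  req#2 t=2s (window 0): ALLOW
  req#3 t=4s (window 0): DENY
  req#4 t=6s (window 0): DENY
  req#5 t=8s (window 0): DENY
  req#6 t=11s (window 1): ALLOW
  req#7 t=13s (window 1): ALLOW
  req#8 t=15s (window 1): DENY
  req#9 t=17s (window 1): DENY
  req#10 t=19s (window 1): DENY

Allowed counts by window: 2 2

Answer: 2 2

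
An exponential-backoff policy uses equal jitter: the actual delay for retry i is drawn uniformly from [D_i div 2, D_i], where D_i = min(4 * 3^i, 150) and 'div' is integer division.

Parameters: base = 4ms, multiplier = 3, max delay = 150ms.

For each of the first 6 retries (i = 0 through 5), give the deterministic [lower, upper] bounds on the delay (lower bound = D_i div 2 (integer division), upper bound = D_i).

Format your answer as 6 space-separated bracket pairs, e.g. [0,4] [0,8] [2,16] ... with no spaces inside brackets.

Computing bounds per retry:
  i=0: D_i=min(4*3^0,150)=4, bounds=[2,4]
  i=1: D_i=min(4*3^1,150)=12, bounds=[6,12]
  i=2: D_i=min(4*3^2,150)=36, bounds=[18,36]
  i=3: D_i=min(4*3^3,150)=108, bounds=[54,108]
  i=4: D_i=min(4*3^4,150)=150, bounds=[75,150]
  i=5: D_i=min(4*3^5,150)=150, bounds=[75,150]

Answer: [2,4] [6,12] [18,36] [54,108] [75,150] [75,150]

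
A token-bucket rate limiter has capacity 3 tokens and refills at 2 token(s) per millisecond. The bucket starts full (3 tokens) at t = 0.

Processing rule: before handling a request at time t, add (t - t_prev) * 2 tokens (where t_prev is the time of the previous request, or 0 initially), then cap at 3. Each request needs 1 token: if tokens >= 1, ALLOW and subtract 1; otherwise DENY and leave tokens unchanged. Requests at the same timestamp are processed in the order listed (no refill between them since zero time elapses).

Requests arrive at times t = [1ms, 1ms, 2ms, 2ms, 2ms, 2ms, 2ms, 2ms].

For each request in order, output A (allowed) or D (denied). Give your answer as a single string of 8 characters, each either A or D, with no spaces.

Simulating step by step:
  req#1 t=1ms: ALLOW
  req#2 t=1ms: ALLOW
  req#3 t=2ms: ALLOW
  req#4 t=2ms: ALLOW
  req#5 t=2ms: ALLOW
  req#6 t=2ms: DENY
  req#7 t=2ms: DENY
  req#8 t=2ms: DENY

Answer: AAAAADDD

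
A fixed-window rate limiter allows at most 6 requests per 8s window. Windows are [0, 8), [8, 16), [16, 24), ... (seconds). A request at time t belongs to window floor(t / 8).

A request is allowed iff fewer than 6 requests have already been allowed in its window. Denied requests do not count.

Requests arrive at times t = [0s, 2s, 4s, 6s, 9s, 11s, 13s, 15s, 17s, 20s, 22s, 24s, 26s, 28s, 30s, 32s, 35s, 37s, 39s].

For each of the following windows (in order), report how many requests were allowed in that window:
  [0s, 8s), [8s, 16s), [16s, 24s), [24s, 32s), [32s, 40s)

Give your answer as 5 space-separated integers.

Processing requests:
  req#1 t=0s (window 0): ALLOW
  req#2 t=2s (window 0): ALLOW
  req#3 t=4s (window 0): ALLOW
  req#4 t=6s (window 0): ALLOW
  req#5 t=9s (window 1): ALLOW
  req#6 t=11s (window 1): ALLOW
  req#7 t=13s (window 1): ALLOW
  req#8 t=15s (window 1): ALLOW
  req#9 t=17s (window 2): ALLOW
  req#10 t=20s (window 2): ALLOW
  req#11 t=22s (window 2): ALLOW
  req#12 t=24s (window 3): ALLOW
  req#13 t=26s (window 3): ALLOW
  req#14 t=28s (window 3): ALLOW
  req#15 t=30s (window 3): ALLOW
  req#16 t=32s (window 4): ALLOW
  req#17 t=35s (window 4): ALLOW
  req#18 t=37s (window 4): ALLOW
  req#19 t=39s (window 4): ALLOW

Allowed counts by window: 4 4 3 4 4

Answer: 4 4 3 4 4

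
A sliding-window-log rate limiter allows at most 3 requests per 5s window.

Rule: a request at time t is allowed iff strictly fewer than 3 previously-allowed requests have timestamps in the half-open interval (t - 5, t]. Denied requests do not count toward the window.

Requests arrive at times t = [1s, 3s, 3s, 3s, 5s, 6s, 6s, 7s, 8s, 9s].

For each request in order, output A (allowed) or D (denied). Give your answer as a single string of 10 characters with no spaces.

Tracking allowed requests in the window:
  req#1 t=1s: ALLOW
  req#2 t=3s: ALLOW
  req#3 t=3s: ALLOW
  req#4 t=3s: DENY
  req#5 t=5s: DENY
  req#6 t=6s: ALLOW
  req#7 t=6s: DENY
  req#8 t=7s: DENY
  req#9 t=8s: ALLOW
  req#10 t=9s: ALLOW

Answer: AAADDADDAA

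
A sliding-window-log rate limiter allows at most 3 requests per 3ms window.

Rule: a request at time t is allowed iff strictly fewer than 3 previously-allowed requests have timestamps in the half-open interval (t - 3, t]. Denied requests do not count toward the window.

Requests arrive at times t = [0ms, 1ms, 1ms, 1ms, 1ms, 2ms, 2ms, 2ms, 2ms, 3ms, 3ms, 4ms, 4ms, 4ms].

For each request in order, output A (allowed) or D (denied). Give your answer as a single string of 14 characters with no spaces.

Answer: AAADDDDDDADAAD

Derivation:
Tracking allowed requests in the window:
  req#1 t=0ms: ALLOW
  req#2 t=1ms: ALLOW
  req#3 t=1ms: ALLOW
  req#4 t=1ms: DENY
  req#5 t=1ms: DENY
  req#6 t=2ms: DENY
  req#7 t=2ms: DENY
  req#8 t=2ms: DENY
  req#9 t=2ms: DENY
  req#10 t=3ms: ALLOW
  req#11 t=3ms: DENY
  req#12 t=4ms: ALLOW
  req#13 t=4ms: ALLOW
  req#14 t=4ms: DENY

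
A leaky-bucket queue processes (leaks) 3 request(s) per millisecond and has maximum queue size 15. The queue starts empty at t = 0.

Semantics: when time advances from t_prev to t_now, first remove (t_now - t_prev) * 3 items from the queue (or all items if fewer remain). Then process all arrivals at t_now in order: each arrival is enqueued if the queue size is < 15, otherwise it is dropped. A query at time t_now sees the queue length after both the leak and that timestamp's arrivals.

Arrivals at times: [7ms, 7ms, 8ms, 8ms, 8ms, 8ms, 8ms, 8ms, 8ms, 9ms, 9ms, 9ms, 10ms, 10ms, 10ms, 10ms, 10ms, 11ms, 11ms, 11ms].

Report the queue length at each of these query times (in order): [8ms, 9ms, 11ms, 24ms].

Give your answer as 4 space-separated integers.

Answer: 7 7 9 0

Derivation:
Queue lengths at query times:
  query t=8ms: backlog = 7
  query t=9ms: backlog = 7
  query t=11ms: backlog = 9
  query t=24ms: backlog = 0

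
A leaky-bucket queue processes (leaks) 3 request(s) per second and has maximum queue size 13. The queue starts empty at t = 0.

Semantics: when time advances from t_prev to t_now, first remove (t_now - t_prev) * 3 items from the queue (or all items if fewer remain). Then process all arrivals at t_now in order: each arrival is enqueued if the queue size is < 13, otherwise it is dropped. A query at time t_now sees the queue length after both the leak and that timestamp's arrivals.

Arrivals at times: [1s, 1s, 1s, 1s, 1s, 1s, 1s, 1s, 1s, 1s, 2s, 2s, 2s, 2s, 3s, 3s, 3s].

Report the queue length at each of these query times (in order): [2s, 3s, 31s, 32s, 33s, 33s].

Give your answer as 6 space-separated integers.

Answer: 11 11 0 0 0 0

Derivation:
Queue lengths at query times:
  query t=2s: backlog = 11
  query t=3s: backlog = 11
  query t=31s: backlog = 0
  query t=32s: backlog = 0
  query t=33s: backlog = 0
  query t=33s: backlog = 0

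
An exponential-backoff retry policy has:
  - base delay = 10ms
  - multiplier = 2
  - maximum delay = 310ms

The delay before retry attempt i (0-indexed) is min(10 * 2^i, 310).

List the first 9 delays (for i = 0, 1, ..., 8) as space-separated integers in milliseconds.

Computing each delay:
  i=0: min(10*2^0, 310) = 10
  i=1: min(10*2^1, 310) = 20
  i=2: min(10*2^2, 310) = 40
  i=3: min(10*2^3, 310) = 80
  i=4: min(10*2^4, 310) = 160
  i=5: min(10*2^5, 310) = 310
  i=6: min(10*2^6, 310) = 310
  i=7: min(10*2^7, 310) = 310
  i=8: min(10*2^8, 310) = 310

Answer: 10 20 40 80 160 310 310 310 310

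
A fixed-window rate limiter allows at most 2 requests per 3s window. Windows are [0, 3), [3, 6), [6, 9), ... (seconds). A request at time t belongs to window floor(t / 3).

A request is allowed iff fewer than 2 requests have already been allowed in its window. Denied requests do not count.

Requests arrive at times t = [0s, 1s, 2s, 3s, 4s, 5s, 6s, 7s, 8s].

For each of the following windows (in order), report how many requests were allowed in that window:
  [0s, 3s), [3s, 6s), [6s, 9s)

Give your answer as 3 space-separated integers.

Answer: 2 2 2

Derivation:
Processing requests:
  req#1 t=0s (window 0): ALLOW
  req#2 t=1s (window 0): ALLOW
  req#3 t=2s (window 0): DENY
  req#4 t=3s (window 1): ALLOW
  req#5 t=4s (window 1): ALLOW
  req#6 t=5s (window 1): DENY
  req#7 t=6s (window 2): ALLOW
  req#8 t=7s (window 2): ALLOW
  req#9 t=8s (window 2): DENY

Allowed counts by window: 2 2 2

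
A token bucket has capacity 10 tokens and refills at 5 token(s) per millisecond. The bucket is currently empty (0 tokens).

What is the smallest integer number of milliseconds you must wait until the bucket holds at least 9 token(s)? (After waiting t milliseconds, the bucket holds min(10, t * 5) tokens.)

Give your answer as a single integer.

Need t * 5 >= 9, so t >= 9/5.
Smallest integer t = ceil(9/5) = 2.

Answer: 2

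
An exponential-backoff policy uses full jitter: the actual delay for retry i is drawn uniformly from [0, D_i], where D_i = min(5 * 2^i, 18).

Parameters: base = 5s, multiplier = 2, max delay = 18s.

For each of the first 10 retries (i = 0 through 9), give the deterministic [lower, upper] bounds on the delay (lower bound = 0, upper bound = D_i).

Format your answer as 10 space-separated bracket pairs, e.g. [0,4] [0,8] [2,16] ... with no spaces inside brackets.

Computing bounds per retry:
  i=0: D_i=min(5*2^0,18)=5, bounds=[0,5]
  i=1: D_i=min(5*2^1,18)=10, bounds=[0,10]
  i=2: D_i=min(5*2^2,18)=18, bounds=[0,18]
  i=3: D_i=min(5*2^3,18)=18, bounds=[0,18]
  i=4: D_i=min(5*2^4,18)=18, bounds=[0,18]
  i=5: D_i=min(5*2^5,18)=18, bounds=[0,18]
  i=6: D_i=min(5*2^6,18)=18, bounds=[0,18]
  i=7: D_i=min(5*2^7,18)=18, bounds=[0,18]
  i=8: D_i=min(5*2^8,18)=18, bounds=[0,18]
  i=9: D_i=min(5*2^9,18)=18, bounds=[0,18]

Answer: [0,5] [0,10] [0,18] [0,18] [0,18] [0,18] [0,18] [0,18] [0,18] [0,18]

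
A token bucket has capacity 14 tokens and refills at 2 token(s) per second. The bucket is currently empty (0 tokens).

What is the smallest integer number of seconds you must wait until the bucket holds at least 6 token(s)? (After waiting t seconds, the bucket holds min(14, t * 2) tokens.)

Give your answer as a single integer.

Need t * 2 >= 6, so t >= 6/2.
Smallest integer t = ceil(6/2) = 3.

Answer: 3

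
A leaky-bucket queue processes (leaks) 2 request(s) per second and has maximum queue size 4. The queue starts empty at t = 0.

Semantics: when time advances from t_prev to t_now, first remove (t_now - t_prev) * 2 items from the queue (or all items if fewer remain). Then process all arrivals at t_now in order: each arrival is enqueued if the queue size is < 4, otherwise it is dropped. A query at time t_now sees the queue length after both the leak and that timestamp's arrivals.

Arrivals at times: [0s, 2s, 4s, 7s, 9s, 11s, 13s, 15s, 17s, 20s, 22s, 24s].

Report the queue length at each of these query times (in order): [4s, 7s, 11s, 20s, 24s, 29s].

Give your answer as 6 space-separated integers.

Answer: 1 1 1 1 1 0

Derivation:
Queue lengths at query times:
  query t=4s: backlog = 1
  query t=7s: backlog = 1
  query t=11s: backlog = 1
  query t=20s: backlog = 1
  query t=24s: backlog = 1
  query t=29s: backlog = 0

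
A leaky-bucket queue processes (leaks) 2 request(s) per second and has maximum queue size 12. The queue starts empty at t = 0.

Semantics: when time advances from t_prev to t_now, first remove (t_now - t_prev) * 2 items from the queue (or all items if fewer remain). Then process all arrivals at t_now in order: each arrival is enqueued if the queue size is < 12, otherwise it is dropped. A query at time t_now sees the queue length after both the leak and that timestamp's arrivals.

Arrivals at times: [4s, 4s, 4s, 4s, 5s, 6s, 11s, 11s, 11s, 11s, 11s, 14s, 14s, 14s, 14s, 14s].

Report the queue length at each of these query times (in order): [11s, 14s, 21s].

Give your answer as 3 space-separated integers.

Answer: 5 5 0

Derivation:
Queue lengths at query times:
  query t=11s: backlog = 5
  query t=14s: backlog = 5
  query t=21s: backlog = 0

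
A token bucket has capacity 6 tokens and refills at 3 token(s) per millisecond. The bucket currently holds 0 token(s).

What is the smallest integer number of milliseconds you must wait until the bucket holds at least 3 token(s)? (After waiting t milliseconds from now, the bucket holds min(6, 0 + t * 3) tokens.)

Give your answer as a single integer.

Answer: 1

Derivation:
Need 0 + t * 3 >= 3, so t >= 3/3.
Smallest integer t = ceil(3/3) = 1.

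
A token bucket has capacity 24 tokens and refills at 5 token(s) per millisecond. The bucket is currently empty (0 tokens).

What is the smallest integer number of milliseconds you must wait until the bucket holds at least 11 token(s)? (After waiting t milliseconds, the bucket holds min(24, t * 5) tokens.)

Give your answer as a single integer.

Need t * 5 >= 11, so t >= 11/5.
Smallest integer t = ceil(11/5) = 3.

Answer: 3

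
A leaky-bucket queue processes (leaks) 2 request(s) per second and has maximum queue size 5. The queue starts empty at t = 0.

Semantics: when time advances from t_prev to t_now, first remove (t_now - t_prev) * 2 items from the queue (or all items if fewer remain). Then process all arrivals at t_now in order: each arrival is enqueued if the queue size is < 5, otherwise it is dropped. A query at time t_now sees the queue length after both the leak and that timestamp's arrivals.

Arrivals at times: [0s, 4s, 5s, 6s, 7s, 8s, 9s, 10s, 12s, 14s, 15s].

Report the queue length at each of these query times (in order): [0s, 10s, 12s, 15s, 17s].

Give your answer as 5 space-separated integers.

Answer: 1 1 1 1 0

Derivation:
Queue lengths at query times:
  query t=0s: backlog = 1
  query t=10s: backlog = 1
  query t=12s: backlog = 1
  query t=15s: backlog = 1
  query t=17s: backlog = 0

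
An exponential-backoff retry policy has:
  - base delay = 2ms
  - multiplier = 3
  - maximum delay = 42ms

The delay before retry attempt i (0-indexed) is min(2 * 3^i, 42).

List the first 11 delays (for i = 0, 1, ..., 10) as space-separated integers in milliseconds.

Answer: 2 6 18 42 42 42 42 42 42 42 42

Derivation:
Computing each delay:
  i=0: min(2*3^0, 42) = 2
  i=1: min(2*3^1, 42) = 6
  i=2: min(2*3^2, 42) = 18
  i=3: min(2*3^3, 42) = 42
  i=4: min(2*3^4, 42) = 42
  i=5: min(2*3^5, 42) = 42
  i=6: min(2*3^6, 42) = 42
  i=7: min(2*3^7, 42) = 42
  i=8: min(2*3^8, 42) = 42
  i=9: min(2*3^9, 42) = 42
  i=10: min(2*3^10, 42) = 42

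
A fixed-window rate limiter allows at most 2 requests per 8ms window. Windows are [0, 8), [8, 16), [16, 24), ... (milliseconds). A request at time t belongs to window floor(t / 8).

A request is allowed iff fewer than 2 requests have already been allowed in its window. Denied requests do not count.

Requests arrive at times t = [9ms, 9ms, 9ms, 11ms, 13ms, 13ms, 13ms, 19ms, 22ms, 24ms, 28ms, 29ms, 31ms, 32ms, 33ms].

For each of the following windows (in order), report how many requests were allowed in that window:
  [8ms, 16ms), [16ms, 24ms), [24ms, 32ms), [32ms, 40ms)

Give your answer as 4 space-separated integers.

Processing requests:
  req#1 t=9ms (window 1): ALLOW
  req#2 t=9ms (window 1): ALLOW
  req#3 t=9ms (window 1): DENY
  req#4 t=11ms (window 1): DENY
  req#5 t=13ms (window 1): DENY
  req#6 t=13ms (window 1): DENY
  req#7 t=13ms (window 1): DENY
  req#8 t=19ms (window 2): ALLOW
  req#9 t=22ms (window 2): ALLOW
  req#10 t=24ms (window 3): ALLOW
  req#11 t=28ms (window 3): ALLOW
  req#12 t=29ms (window 3): DENY
  req#13 t=31ms (window 3): DENY
  req#14 t=32ms (window 4): ALLOW
  req#15 t=33ms (window 4): ALLOW

Allowed counts by window: 2 2 2 2

Answer: 2 2 2 2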